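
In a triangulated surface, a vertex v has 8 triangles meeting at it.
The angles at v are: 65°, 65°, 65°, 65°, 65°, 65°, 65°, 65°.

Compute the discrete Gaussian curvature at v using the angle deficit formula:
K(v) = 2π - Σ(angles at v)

Sum of angles = 520°. K = 360° - 520° = -160°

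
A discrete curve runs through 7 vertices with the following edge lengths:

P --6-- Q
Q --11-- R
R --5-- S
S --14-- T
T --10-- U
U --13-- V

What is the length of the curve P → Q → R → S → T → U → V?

Arc length = 6 + 11 + 5 + 14 + 10 + 13 = 59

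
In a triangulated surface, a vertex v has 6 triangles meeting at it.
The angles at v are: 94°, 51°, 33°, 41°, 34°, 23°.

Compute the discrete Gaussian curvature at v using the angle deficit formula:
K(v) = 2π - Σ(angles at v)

Sum of angles = 276°. K = 360° - 276° = 84° = 7π/15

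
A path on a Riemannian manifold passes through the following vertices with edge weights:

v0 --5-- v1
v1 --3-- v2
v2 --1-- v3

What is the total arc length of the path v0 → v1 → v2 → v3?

Arc length = 5 + 3 + 1 = 9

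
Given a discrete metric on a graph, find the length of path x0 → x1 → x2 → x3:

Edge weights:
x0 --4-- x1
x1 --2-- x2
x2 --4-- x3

Arc length = 4 + 2 + 4 = 10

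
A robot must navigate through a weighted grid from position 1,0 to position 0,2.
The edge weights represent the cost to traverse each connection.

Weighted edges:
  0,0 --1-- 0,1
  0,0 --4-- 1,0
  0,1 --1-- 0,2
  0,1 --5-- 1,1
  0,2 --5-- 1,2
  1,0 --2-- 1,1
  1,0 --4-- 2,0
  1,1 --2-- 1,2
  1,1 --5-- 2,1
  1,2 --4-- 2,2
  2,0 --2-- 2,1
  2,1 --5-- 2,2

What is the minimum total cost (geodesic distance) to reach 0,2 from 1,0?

Shortest path: 1,0 → 0,0 → 0,1 → 0,2, total weight = 6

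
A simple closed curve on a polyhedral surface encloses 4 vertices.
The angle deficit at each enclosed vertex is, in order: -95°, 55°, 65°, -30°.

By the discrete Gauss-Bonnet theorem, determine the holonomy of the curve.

Holonomy = total enclosed curvature = (-95°) + 55° + 65° + (-30°) = -5°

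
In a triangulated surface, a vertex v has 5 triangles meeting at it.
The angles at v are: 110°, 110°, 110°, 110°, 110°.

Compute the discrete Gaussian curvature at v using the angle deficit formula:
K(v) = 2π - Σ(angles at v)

Sum of angles = 550°. K = 360° - 550° = -190°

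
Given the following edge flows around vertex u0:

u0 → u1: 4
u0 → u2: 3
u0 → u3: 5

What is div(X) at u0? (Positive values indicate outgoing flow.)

Divergence = sum of outgoing flows = 4 + 3 + 5 = 12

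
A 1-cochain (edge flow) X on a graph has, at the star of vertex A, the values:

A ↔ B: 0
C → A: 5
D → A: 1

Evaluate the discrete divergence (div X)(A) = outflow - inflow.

Divergence = sum of outgoing flows = 0 + (-5) + (-1) = -6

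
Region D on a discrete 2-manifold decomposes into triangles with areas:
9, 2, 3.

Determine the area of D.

9 + 2 + 3 = 14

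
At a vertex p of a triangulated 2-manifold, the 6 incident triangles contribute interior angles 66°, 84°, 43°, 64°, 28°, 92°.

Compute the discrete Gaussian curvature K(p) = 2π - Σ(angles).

Sum of angles = 377°. K = 360° - 377° = -17° = -17π/180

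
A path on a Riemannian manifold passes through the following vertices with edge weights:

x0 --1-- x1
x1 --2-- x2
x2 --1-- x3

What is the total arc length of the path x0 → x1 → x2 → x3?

Arc length = 1 + 2 + 1 = 4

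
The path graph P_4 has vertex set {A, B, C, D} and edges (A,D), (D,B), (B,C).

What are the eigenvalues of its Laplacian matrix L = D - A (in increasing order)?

The path graph P_n has Laplacian eigenvalues λ_k = 2 − 2cos(kπ/n), k = 0, 1, …, n−1. Here n = 4:
k=0: 2 − 2cos(0) = 0.0; k=1: 2 − 2cos(π/4) = 0.5858; k=2: 2 − 2cos(π/2) = 2.0; k=3: 2 − 2cos(3π/4) = 3.4142.
Laplacian eigenvalues (increasing order): [0.0, 0.5858, 2.0, 3.4142]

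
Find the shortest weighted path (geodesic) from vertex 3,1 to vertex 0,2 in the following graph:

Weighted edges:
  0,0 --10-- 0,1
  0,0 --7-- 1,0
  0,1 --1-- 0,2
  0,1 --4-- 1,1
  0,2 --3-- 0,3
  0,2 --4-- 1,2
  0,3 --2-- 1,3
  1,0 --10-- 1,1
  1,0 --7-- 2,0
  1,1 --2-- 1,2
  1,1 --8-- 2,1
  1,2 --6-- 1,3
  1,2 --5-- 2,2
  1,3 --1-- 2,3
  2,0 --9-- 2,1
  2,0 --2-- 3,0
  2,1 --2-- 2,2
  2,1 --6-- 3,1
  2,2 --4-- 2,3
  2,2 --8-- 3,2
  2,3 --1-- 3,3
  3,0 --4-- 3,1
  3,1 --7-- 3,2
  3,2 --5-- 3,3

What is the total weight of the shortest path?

Shortest path: 3,1 → 2,1 → 2,2 → 1,2 → 0,2, total weight = 17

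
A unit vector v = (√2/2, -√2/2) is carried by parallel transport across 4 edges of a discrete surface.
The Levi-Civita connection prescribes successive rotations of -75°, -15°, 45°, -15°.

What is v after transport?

Total rotation: (-75°) + (-15°) + 45° + (-15°) = -60°. Final vector: (-0.2588, -0.9659)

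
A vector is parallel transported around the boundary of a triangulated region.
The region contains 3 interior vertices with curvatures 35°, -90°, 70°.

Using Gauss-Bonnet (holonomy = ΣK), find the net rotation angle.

Holonomy = total enclosed curvature = 35° + (-90°) + 70° = 15°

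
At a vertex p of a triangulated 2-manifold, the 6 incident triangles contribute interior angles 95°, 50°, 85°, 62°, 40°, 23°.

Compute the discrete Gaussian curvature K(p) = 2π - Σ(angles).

Sum of angles = 355°. K = 360° - 355° = 5° = π/36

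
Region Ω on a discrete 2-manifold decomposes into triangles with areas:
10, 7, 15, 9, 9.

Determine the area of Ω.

10 + 7 + 15 + 9 + 9 = 50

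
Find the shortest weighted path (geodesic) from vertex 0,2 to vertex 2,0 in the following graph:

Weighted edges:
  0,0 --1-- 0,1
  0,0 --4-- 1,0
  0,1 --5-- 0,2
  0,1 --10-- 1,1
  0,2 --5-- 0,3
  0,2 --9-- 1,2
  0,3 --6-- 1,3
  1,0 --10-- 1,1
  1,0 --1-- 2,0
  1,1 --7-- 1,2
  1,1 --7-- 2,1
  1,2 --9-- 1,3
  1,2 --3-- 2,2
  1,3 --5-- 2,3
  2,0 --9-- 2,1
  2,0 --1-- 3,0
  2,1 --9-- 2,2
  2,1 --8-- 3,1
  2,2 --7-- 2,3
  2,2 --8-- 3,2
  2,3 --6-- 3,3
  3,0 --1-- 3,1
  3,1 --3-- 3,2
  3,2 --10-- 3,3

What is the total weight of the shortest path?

Shortest path: 0,2 → 0,1 → 0,0 → 1,0 → 2,0, total weight = 11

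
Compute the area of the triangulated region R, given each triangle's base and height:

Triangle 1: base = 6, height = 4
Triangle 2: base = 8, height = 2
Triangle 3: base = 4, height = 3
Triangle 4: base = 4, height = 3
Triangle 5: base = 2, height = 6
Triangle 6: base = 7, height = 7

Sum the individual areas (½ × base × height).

(1/2)×6×4 + (1/2)×8×2 + (1/2)×4×3 + (1/2)×4×3 + (1/2)×2×6 + (1/2)×7×7 = 62.5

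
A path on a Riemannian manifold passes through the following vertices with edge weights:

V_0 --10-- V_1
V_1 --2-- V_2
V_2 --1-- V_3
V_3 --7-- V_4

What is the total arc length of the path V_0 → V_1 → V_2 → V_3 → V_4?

Arc length = 10 + 2 + 1 + 7 = 20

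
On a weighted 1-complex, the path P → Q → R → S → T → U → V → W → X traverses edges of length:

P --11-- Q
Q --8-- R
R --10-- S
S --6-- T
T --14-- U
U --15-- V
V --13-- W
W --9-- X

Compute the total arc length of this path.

Arc length = 11 + 8 + 10 + 6 + 14 + 15 + 13 + 9 = 86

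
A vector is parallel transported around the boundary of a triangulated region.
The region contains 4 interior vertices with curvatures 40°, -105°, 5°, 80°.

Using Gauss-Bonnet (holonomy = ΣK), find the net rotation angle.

Holonomy = total enclosed curvature = 40° + (-105°) + 5° + 80° = 20°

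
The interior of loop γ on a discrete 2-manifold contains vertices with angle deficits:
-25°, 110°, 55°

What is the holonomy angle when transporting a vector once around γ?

Holonomy = total enclosed curvature = (-25°) + 110° + 55° = 140°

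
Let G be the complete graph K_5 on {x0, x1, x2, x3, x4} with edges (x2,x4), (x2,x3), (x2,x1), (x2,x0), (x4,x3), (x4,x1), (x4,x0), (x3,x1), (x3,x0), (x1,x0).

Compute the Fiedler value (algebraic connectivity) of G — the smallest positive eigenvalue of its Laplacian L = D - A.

For the complete graph K_n, L = nI − J (J = all-ones matrix). J has eigenvalues n (once, eigenvector 𝟙) and 0 (multiplicity n−1), so L has eigenvalues 0 (once) and n (multiplicity n−1). Here n = 5: eigenvalue 0 once and 5 with multiplicity 4.
Laplacian eigenvalues: [0.0, 5.0, 5.0, 5.0, 5.0]. Algebraic connectivity (smallest non-zero eigenvalue) = 5.0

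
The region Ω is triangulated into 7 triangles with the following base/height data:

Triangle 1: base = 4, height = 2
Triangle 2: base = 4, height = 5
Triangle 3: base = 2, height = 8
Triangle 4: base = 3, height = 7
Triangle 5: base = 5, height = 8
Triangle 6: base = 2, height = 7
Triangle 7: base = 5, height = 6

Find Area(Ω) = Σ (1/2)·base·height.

(1/2)×4×2 + (1/2)×4×5 + (1/2)×2×8 + (1/2)×3×7 + (1/2)×5×8 + (1/2)×2×7 + (1/2)×5×6 = 74.5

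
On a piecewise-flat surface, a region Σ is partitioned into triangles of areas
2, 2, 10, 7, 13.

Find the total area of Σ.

2 + 2 + 10 + 7 + 13 = 34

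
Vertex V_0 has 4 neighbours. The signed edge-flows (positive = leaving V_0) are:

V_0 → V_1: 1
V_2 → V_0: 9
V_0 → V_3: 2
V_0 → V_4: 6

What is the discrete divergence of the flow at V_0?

Divergence = sum of outgoing flows = 1 + (-9) + 2 + 6 = 0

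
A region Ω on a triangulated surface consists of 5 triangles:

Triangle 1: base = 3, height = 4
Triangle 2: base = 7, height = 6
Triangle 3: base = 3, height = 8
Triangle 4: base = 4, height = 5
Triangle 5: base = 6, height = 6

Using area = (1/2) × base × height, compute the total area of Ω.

(1/2)×3×4 + (1/2)×7×6 + (1/2)×3×8 + (1/2)×4×5 + (1/2)×6×6 = 67.0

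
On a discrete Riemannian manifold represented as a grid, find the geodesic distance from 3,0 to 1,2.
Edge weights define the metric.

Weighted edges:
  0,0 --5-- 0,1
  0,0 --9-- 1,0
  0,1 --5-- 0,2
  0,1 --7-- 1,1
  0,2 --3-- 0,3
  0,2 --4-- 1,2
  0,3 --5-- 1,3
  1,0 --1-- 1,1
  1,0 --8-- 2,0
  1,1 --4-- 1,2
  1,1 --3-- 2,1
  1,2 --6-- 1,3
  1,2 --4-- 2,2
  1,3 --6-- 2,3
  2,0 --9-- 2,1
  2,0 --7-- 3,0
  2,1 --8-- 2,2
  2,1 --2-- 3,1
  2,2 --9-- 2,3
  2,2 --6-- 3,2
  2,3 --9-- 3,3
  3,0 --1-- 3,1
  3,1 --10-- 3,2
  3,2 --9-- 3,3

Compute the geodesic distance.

Shortest path: 3,0 → 3,1 → 2,1 → 1,1 → 1,2, total weight = 10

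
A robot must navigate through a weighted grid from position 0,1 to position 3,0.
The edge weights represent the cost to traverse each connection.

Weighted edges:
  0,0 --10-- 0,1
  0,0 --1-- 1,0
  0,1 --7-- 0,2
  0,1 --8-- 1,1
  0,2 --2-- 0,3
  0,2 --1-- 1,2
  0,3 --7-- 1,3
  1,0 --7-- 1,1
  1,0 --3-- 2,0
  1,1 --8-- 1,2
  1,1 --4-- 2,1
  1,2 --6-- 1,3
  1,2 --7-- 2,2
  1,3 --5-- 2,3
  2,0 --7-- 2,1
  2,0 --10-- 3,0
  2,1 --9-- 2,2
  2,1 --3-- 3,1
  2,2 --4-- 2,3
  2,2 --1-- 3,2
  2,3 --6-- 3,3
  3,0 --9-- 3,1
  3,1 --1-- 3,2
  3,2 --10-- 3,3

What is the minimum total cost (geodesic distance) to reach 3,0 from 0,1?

Shortest path: 0,1 → 0,0 → 1,0 → 2,0 → 3,0, total weight = 24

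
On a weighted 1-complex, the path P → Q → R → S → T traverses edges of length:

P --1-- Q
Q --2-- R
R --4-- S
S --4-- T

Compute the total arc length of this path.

Arc length = 1 + 2 + 4 + 4 = 11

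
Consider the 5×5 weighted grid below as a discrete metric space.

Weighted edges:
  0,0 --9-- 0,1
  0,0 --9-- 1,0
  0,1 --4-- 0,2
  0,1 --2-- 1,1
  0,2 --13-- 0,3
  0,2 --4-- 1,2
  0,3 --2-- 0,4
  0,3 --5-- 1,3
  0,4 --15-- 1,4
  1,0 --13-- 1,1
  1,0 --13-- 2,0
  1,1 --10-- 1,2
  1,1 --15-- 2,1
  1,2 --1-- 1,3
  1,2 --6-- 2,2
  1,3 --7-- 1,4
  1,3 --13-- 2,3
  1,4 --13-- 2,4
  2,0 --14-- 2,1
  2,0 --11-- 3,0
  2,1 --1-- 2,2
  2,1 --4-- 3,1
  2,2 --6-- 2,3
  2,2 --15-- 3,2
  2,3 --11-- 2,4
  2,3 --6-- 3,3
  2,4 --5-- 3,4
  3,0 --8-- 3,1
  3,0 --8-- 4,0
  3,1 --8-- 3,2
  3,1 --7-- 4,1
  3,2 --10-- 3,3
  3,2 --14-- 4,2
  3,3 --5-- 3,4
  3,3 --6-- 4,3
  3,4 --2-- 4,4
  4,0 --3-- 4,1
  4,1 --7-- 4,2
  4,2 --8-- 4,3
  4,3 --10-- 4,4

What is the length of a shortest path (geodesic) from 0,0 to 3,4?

Shortest path: 0,0 → 0,1 → 0,2 → 1,2 → 2,2 → 2,3 → 3,3 → 3,4, total weight = 40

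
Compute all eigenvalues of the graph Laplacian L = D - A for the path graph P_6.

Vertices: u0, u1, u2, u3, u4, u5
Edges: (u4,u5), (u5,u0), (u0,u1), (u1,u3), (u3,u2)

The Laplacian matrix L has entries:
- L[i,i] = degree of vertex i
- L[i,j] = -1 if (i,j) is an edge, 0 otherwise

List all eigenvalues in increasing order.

The path graph P_n has Laplacian eigenvalues λ_k = 2 − 2cos(kπ/n), k = 0, 1, …, n−1. Here n = 6:
k=0: 2 − 2cos(0) = 0.0; k=1: 2 − 2cos(π/6) = 0.2679; k=2: 2 − 2cos(π/3) = 1.0; k=3: 2 − 2cos(π/2) = 2.0; k=4: 2 − 2cos(2π/3) = 3.0; k=5: 2 − 2cos(5π/6) = 3.7321.
Laplacian eigenvalues (increasing order): [0.0, 0.2679, 1.0, 2.0, 3.0, 3.7321]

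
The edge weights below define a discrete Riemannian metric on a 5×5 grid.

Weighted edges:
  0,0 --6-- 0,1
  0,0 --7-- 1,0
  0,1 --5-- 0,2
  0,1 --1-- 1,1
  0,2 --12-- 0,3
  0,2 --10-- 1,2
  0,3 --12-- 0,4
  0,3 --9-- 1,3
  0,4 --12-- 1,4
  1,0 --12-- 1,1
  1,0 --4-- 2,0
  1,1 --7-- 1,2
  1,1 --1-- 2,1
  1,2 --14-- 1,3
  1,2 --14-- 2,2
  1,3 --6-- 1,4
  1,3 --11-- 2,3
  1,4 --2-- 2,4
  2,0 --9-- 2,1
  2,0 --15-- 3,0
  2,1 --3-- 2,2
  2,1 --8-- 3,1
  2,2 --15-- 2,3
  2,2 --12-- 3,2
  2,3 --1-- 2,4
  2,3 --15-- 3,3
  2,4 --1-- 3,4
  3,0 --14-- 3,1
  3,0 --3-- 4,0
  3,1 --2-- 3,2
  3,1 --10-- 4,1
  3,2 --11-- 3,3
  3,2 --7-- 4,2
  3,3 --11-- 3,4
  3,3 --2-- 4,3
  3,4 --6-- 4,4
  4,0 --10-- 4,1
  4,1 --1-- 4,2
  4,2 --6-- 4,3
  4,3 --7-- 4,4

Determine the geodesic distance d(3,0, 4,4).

Shortest path: 3,0 → 4,0 → 4,1 → 4,2 → 4,3 → 4,4, total weight = 27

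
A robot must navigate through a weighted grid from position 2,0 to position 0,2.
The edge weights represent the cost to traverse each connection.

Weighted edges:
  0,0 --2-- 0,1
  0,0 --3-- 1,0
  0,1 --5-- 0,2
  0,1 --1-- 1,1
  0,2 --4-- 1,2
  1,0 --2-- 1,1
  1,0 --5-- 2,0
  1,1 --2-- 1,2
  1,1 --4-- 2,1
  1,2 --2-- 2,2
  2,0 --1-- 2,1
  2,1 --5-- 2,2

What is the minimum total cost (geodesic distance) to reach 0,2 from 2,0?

Shortest path: 2,0 → 2,1 → 1,1 → 0,1 → 0,2, total weight = 11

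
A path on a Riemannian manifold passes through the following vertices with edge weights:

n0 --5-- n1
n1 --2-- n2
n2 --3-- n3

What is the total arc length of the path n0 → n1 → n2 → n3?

Arc length = 5 + 2 + 3 = 10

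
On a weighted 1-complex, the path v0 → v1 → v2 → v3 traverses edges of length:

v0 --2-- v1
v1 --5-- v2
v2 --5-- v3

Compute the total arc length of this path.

Arc length = 2 + 5 + 5 = 12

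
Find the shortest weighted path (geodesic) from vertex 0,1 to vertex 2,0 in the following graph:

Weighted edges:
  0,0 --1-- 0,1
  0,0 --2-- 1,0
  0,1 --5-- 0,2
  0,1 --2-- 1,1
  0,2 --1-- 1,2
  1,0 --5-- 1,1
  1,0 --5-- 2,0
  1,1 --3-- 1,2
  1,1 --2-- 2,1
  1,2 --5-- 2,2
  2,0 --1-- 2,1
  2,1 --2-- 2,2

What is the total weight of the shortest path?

Shortest path: 0,1 → 1,1 → 2,1 → 2,0, total weight = 5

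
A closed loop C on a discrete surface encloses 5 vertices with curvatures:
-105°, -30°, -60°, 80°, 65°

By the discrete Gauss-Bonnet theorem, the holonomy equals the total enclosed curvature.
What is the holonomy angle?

Holonomy = total enclosed curvature = (-105°) + (-30°) + (-60°) + 80° + 65° = -50°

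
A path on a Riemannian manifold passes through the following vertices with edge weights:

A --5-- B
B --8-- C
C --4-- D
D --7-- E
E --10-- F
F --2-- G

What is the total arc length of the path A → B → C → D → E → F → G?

Arc length = 5 + 8 + 4 + 7 + 10 + 2 = 36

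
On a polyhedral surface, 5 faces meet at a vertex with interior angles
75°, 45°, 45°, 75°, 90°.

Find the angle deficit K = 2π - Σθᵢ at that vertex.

Sum of angles = 330°. K = 360° - 330° = 30° = π/6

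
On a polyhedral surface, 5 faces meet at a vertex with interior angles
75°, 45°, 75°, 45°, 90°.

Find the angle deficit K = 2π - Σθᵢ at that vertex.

Sum of angles = 330°. K = 360° - 330° = 30°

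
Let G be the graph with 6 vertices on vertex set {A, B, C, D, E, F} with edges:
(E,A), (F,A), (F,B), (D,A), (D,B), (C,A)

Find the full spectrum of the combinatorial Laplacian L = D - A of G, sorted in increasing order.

Degrees: deg(A) = 4, deg(B) = 2, deg(C) = 1, deg(D) = 2, deg(E) = 1, deg(F) = 2.
L = D − A with rows/columns ordered (A, B, C, D, E, F):
  [ 4,  0, -1, -1, -1, -1]
  [ 0,  2,  0, -1,  0, -1]
  [-1,  0,  1,  0,  0,  0]
  [-1, -1,  0,  2,  0,  0]
  [-1,  0,  0,  0,  1,  0]
  [-1, -1,  0,  0,  0,  2]
Characteristic polynomial: det(λI − L) = λ(λ² − 6λ + 4)(λ − 1)(λ − 2)(λ − 3).
Roots: λ = 0; (λ² − 6λ + 4) = 0 ⇒ λ = 3 ± √5 ≈ 0.7639, 5.2361; (λ − 1) = 0 ⇒ λ = 1; (λ − 2) = 0 ⇒ λ = 2; (λ − 3) = 0 ⇒ λ = 3.
(Check: the roots sum (with multiplicity) to 12, matching trace L = Σdeg = 2·6 = 12.)
Laplacian eigenvalues (increasing order): [0.0, 0.7639, 1.0, 2.0, 3.0, 5.2361]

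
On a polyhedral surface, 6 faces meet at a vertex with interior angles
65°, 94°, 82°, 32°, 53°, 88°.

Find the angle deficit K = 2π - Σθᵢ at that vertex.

Sum of angles = 414°. K = 360° - 414° = -54° = -3π/10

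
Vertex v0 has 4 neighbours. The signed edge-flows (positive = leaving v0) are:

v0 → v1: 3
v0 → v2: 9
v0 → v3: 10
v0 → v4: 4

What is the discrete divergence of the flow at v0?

Divergence = sum of outgoing flows = 3 + 9 + 10 + 4 = 26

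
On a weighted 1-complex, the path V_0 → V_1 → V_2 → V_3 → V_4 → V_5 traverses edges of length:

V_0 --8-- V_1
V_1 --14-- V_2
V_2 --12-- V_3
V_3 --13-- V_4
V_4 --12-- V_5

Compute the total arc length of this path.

Arc length = 8 + 14 + 12 + 13 + 12 = 59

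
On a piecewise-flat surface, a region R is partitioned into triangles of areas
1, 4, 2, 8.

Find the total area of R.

1 + 4 + 2 + 8 = 15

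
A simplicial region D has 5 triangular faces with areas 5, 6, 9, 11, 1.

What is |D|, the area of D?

5 + 6 + 9 + 11 + 1 = 32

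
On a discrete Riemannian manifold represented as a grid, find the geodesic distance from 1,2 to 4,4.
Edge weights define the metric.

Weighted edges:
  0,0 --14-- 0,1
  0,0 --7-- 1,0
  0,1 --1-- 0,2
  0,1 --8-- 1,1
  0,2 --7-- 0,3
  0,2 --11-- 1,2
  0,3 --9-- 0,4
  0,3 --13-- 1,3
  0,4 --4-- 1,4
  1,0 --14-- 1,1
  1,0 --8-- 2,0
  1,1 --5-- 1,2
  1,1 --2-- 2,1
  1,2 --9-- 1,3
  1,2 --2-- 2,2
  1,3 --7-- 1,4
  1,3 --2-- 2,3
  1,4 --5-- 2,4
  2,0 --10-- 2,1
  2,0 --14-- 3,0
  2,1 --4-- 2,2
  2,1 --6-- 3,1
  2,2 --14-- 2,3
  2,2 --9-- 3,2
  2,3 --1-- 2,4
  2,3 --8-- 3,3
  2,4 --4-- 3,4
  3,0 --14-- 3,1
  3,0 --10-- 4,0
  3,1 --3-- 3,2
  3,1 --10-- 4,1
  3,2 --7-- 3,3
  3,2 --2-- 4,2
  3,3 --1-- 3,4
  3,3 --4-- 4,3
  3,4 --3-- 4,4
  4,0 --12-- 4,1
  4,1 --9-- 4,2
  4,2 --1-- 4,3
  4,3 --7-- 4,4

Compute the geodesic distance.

Shortest path: 1,2 → 1,3 → 2,3 → 2,4 → 3,4 → 4,4, total weight = 19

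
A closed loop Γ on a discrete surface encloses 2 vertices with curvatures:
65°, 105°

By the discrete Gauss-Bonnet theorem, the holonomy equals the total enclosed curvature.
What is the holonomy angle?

Holonomy = total enclosed curvature = 65° + 105° = 170°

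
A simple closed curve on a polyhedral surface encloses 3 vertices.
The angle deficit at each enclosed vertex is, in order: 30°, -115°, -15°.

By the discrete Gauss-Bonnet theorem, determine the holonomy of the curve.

Holonomy = total enclosed curvature = 30° + (-115°) + (-15°) = -100°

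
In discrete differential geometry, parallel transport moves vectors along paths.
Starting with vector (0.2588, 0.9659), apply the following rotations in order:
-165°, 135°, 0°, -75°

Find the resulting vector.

Total rotation: (-165°) + 135° + 0° + (-75°) = -105°. Final vector: (0.8660, -0.5000)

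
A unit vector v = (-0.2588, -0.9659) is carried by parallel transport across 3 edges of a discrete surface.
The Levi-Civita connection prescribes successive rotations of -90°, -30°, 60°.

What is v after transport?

Total rotation: (-90°) + (-30°) + 60° = -60°. Final vector: (-0.9659, -0.2588)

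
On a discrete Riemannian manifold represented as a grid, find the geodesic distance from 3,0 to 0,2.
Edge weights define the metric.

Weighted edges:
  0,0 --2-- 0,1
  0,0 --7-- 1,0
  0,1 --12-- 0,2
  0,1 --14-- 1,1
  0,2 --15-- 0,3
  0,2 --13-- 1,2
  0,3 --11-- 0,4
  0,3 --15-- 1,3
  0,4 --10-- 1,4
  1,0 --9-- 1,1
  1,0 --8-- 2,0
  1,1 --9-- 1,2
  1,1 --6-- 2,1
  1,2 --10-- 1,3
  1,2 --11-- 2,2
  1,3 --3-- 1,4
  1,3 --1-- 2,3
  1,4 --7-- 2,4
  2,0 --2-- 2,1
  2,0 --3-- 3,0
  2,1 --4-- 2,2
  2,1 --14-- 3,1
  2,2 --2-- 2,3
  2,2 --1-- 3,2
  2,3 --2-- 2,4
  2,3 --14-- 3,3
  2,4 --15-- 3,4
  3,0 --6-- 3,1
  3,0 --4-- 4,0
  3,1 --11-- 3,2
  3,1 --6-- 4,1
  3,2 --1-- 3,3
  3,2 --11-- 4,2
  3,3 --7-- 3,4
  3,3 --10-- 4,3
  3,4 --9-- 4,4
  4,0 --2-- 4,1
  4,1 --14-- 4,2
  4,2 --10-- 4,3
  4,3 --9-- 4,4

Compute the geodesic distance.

Shortest path: 3,0 → 2,0 → 1,0 → 0,0 → 0,1 → 0,2, total weight = 32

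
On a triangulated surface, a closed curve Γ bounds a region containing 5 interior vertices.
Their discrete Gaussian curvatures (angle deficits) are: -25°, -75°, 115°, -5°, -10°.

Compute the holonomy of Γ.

Holonomy = total enclosed curvature = (-25°) + (-75°) + 115° + (-5°) + (-10°) = 0°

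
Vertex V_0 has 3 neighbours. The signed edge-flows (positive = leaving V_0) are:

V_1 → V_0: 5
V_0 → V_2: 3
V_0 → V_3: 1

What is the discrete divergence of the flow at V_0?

Divergence = sum of outgoing flows = (-5) + 3 + 1 = -1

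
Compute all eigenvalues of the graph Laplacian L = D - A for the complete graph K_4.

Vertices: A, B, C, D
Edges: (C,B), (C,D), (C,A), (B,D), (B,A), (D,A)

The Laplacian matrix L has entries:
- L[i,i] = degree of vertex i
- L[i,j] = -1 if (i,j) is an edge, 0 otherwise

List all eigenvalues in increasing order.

For the complete graph K_n, L = nI − J (J = all-ones matrix). J has eigenvalues n (once, eigenvector 𝟙) and 0 (multiplicity n−1), so L has eigenvalues 0 (once) and n (multiplicity n−1). Here n = 4: eigenvalue 0 once and 4 with multiplicity 3.
Laplacian eigenvalues (increasing order): [0.0, 4.0, 4.0, 4.0]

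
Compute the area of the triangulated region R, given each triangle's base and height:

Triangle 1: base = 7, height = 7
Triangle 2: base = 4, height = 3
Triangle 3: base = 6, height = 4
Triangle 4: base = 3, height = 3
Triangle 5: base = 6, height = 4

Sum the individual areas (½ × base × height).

(1/2)×7×7 + (1/2)×4×3 + (1/2)×6×4 + (1/2)×3×3 + (1/2)×6×4 = 59.0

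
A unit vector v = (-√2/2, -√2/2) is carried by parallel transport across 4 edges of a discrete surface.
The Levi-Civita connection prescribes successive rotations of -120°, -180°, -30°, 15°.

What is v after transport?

Total rotation: (-120°) + (-180°) + (-30°) + 15° = -315° ≡ 45° (mod 360°). Final vector: (0, -1)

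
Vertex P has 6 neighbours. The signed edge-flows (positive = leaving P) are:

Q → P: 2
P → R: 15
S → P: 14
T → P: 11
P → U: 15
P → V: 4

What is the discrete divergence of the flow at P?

Divergence = sum of outgoing flows = (-2) + 15 + (-14) + (-11) + 15 + 4 = 7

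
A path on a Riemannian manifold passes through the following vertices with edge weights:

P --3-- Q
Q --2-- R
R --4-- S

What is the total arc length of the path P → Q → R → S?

Arc length = 3 + 2 + 4 = 9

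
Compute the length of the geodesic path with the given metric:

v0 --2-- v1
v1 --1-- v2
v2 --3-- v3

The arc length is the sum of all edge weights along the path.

Arc length = 2 + 1 + 3 = 6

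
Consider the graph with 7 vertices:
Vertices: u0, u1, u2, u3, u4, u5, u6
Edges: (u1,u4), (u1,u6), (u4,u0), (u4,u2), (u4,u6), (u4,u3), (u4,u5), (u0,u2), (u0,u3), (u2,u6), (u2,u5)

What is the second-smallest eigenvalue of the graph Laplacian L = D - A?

Degrees: deg(u0) = 3, deg(u1) = 2, deg(u2) = 4, deg(u3) = 2, deg(u4) = 6, deg(u5) = 2, deg(u6) = 3.
L = D − A with rows/columns ordered (u0, u1, u2, u3, u4, u5, u6):
  [ 3,  0, -1, -1, -1,  0,  0]
  [ 0,  2,  0,  0, -1,  0, -1]
  [-1,  0,  4,  0, -1, -1, -1]
  [-1,  0,  0,  2, -1,  0,  0]
  [-1, -1, -1, -1,  6, -1, -1]
  [ 0,  0, -1,  0, -1,  2,  0]
  [ 0, -1, -1,  0, -1,  0,  3]
Characteristic polynomial: det(λI − L) = λ(λ² − 5λ + 5)(λ² − 7λ + 9)(λ − 3)(λ − 7).
Roots: λ = 0; (λ² − 5λ + 5) = 0 ⇒ λ = (5 ± √5)/2 ≈ 1.382, 3.618; (λ² − 7λ + 9) = 0 ⇒ λ = (7 ± √13)/2 ≈ 1.6972, 5.3028; (λ − 3) = 0 ⇒ λ = 3; (λ − 7) = 0 ⇒ λ = 7.
(Check: the roots sum (with multiplicity) to 22, matching trace L = Σdeg = 2·11 = 22.)
Laplacian eigenvalues: [0.0, 1.382, 1.6972, 3.0, 3.618, 5.3028, 7.0]. Algebraic connectivity (smallest non-zero eigenvalue) = 1.382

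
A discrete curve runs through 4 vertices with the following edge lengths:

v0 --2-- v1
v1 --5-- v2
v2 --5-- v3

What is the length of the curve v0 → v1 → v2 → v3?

Arc length = 2 + 5 + 5 = 12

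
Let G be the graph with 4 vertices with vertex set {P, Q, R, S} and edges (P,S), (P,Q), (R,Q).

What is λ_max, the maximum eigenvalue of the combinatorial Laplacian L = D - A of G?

Degrees: deg(P) = 2, deg(Q) = 2, deg(R) = 1, deg(S) = 1.
L = D − A with rows/columns ordered (P, Q, R, S):
  [ 2, -1,  0, -1]
  [-1,  2, -1,  0]
  [ 0, -1,  1,  0]
  [-1,  0,  0,  1]
Characteristic polynomial: det(λI − L) = λ(λ² − 4λ + 2)(λ − 2).
Roots: λ = 0; (λ² − 4λ + 2) = 0 ⇒ λ = 2 ± √2 ≈ 0.5858, 3.4142; (λ − 2) = 0 ⇒ λ = 2.
(Check: the roots sum (with multiplicity) to 6, matching trace L = Σdeg = 2·3 = 6.)
Laplacian eigenvalues: [0.0, 0.5858, 2.0, 3.4142]. Largest eigenvalue (spectral radius) = 3.4142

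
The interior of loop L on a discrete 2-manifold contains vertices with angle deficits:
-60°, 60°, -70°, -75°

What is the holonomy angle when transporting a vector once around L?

Holonomy = total enclosed curvature = (-60°) + 60° + (-70°) + (-75°) = -145°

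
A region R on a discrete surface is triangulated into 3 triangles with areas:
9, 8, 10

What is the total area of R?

9 + 8 + 10 = 27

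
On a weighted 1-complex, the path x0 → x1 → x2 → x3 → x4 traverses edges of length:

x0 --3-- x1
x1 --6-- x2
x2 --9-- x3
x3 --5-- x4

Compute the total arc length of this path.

Arc length = 3 + 6 + 9 + 5 = 23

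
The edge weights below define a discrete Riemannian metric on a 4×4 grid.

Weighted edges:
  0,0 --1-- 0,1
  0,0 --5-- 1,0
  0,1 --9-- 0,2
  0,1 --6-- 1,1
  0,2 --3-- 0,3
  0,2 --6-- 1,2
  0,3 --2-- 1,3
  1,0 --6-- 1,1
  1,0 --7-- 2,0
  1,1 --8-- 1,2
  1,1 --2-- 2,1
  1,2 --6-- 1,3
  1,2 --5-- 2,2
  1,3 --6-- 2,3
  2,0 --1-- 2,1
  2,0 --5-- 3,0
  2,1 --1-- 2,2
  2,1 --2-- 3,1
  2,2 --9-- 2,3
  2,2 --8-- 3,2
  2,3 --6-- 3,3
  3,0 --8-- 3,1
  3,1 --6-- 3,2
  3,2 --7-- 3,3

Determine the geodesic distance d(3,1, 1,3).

Shortest path: 3,1 → 2,1 → 2,2 → 1,2 → 1,3, total weight = 14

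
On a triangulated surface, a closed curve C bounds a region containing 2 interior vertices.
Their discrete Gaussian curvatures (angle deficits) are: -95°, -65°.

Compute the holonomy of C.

Holonomy = total enclosed curvature = (-95°) + (-65°) = -160°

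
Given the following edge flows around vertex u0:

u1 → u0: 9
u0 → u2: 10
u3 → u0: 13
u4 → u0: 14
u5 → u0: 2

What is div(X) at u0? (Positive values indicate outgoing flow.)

Divergence = sum of outgoing flows = (-9) + 10 + (-13) + (-14) + (-2) = -28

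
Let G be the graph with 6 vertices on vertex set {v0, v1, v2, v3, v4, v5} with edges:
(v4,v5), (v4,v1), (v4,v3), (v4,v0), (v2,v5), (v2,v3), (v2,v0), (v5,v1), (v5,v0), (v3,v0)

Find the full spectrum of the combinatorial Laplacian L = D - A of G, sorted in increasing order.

Degrees: deg(v0) = 4, deg(v1) = 2, deg(v2) = 3, deg(v3) = 3, deg(v4) = 4, deg(v5) = 4.
L = D − A with rows/columns ordered (v0, v1, v2, v3, v4, v5):
  [ 4,  0, -1, -1, -1, -1]
  [ 0,  2,  0,  0, -1, -1]
  [-1,  0,  3, -1,  0, -1]
  [-1,  0, -1,  3, -1,  0]
  [-1, -1,  0, -1,  4, -1]
  [-1, -1, -1,  0, -1,  4]
Characteristic polynomial: det(λI − L) = λ(λ² − 7λ + 9)(λ² − 9λ + 19)(λ − 4).
Roots: λ = 0; (λ² − 7λ + 9) = 0 ⇒ λ = (7 ± √13)/2 ≈ 1.6972, 5.3028; (λ² − 9λ + 19) = 0 ⇒ λ = (9 ± √5)/2 ≈ 3.382, 5.618; (λ − 4) = 0 ⇒ λ = 4.
(Check: the roots sum (with multiplicity) to 20, matching trace L = Σdeg = 2·10 = 20.)
Laplacian eigenvalues (increasing order): [0.0, 1.6972, 3.382, 4.0, 5.3028, 5.618]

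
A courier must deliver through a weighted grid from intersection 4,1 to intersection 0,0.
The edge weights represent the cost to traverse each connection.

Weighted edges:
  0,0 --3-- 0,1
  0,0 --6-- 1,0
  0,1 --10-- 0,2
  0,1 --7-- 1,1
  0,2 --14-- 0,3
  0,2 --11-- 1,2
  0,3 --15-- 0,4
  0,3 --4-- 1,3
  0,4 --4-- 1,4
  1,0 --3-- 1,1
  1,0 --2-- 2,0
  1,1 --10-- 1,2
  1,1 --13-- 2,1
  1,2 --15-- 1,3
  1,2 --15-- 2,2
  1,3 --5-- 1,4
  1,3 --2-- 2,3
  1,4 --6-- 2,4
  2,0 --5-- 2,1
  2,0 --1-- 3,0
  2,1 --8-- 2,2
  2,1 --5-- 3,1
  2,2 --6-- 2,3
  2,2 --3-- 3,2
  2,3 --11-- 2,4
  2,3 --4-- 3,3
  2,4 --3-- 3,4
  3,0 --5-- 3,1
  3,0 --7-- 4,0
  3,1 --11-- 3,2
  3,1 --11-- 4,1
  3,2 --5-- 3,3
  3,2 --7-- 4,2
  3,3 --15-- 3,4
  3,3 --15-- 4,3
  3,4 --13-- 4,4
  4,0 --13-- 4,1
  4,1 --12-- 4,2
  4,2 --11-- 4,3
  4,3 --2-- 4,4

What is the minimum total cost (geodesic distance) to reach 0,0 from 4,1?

Shortest path: 4,1 → 3,1 → 3,0 → 2,0 → 1,0 → 0,0, total weight = 25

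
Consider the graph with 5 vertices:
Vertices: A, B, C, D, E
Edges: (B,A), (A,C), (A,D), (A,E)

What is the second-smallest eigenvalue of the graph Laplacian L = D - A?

Degrees: deg(A) = 4, deg(B) = 1, deg(C) = 1, deg(D) = 1, deg(E) = 1.
L = D − A with rows/columns ordered (A, B, C, D, E):
  [ 4, -1, -1, -1, -1]
  [-1,  1,  0,  0,  0]
  [-1,  0,  1,  0,  0]
  [-1,  0,  0,  1,  0]
  [-1,  0,  0,  0,  1]
Characteristic polynomial: det(λI − L) = λ(λ − 1)³(λ − 5).
Roots: λ = 0; (λ − 1) = 0 ⇒ λ = 1 (multiplicity 3); (λ − 5) = 0 ⇒ λ = 5.
(Check: the roots sum (with multiplicity) to 8, matching trace L = Σdeg = 2·4 = 8.)
Laplacian eigenvalues: [0.0, 1.0, 1.0, 1.0, 5.0]. Algebraic connectivity (smallest non-zero eigenvalue) = 1.0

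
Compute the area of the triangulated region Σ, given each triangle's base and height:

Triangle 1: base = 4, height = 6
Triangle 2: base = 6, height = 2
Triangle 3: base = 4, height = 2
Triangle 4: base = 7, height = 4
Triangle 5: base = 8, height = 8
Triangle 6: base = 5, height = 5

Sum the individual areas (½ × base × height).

(1/2)×4×6 + (1/2)×6×2 + (1/2)×4×2 + (1/2)×7×4 + (1/2)×8×8 + (1/2)×5×5 = 80.5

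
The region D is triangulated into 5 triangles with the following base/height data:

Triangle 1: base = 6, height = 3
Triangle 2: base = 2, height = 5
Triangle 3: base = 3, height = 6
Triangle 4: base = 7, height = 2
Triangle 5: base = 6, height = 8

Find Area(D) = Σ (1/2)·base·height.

(1/2)×6×3 + (1/2)×2×5 + (1/2)×3×6 + (1/2)×7×2 + (1/2)×6×8 = 54.0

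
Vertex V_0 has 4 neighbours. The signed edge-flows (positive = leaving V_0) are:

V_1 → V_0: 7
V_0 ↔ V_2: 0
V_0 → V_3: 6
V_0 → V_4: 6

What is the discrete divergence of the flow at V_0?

Divergence = sum of outgoing flows = (-7) + 0 + 6 + 6 = 5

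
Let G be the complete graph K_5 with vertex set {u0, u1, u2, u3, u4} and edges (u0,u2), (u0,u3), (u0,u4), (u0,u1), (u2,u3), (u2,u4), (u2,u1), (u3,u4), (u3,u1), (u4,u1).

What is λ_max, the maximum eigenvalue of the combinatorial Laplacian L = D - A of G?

For the complete graph K_n, L = nI − J (J = all-ones matrix). J has eigenvalues n (once, eigenvector 𝟙) and 0 (multiplicity n−1), so L has eigenvalues 0 (once) and n (multiplicity n−1). Here n = 5: eigenvalue 0 once and 5 with multiplicity 4.
Laplacian eigenvalues: [0.0, 5.0, 5.0, 5.0, 5.0]. Largest eigenvalue (spectral radius) = 5.0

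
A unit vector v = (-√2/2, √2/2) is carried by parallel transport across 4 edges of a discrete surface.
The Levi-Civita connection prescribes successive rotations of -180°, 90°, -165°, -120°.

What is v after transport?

Total rotation: (-180°) + 90° + (-165°) + (-120°) = -375° ≡ -15° (mod 360°). Final vector: (-0.5000, 0.8660)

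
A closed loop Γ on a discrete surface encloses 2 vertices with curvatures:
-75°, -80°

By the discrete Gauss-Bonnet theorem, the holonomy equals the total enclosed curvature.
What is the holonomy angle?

Holonomy = total enclosed curvature = (-75°) + (-80°) = -155°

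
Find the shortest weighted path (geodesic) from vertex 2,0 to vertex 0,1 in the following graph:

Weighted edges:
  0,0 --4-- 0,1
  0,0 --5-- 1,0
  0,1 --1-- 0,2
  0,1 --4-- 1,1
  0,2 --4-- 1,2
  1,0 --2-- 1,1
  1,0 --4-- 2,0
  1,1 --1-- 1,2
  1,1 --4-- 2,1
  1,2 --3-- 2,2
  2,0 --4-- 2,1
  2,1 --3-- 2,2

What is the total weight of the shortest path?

Shortest path: 2,0 → 1,0 → 1,1 → 0,1, total weight = 10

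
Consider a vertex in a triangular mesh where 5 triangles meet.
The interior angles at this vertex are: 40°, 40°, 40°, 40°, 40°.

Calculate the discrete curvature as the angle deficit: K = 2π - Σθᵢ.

Sum of angles = 200°. K = 360° - 200° = 160° = 8π/9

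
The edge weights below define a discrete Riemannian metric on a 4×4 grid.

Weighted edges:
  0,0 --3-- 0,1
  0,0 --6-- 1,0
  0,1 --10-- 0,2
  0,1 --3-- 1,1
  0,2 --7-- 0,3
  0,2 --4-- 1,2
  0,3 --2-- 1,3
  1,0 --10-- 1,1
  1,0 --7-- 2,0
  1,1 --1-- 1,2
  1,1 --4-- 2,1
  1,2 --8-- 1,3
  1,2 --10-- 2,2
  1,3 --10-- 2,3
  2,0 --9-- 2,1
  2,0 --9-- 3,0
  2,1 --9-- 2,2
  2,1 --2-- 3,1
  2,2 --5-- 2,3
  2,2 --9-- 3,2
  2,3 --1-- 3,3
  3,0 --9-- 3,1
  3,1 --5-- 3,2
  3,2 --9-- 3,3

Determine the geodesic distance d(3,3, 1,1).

Shortest path: 3,3 → 2,3 → 2,2 → 1,2 → 1,1, total weight = 17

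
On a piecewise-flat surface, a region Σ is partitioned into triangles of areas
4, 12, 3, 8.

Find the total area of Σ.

4 + 12 + 3 + 8 = 27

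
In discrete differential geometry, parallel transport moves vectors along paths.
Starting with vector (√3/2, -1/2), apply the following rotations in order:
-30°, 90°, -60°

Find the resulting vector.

Total rotation: (-30°) + 90° + (-60°) = 0°. Final vector: (0.8660, -0.5000)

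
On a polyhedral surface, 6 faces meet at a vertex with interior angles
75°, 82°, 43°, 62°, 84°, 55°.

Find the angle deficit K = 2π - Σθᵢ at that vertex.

Sum of angles = 401°. K = 360° - 401° = -41° = -41π/180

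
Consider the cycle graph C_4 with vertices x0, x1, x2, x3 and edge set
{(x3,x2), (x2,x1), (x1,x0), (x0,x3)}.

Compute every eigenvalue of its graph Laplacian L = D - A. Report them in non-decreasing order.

The cycle graph C_n has Laplacian eigenvalues λ_k = 2 − 2cos(2πk/n), k = 0, 1, …, n−1. Here n = 4:
k=0: 2 − 2cos(0) = 0.0; k=1: 2 − 2cos(π/2) = 2.0; k=2: 2 − 2cos(π) = 4.0; k=3: 2 − 2cos(3π/2) = 2.0.
Laplacian eigenvalues (increasing order): [0.0, 2.0, 2.0, 4.0]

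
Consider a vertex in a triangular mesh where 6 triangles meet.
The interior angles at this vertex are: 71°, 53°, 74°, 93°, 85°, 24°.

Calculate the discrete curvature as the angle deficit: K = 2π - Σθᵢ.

Sum of angles = 400°. K = 360° - 400° = -40° = -2π/9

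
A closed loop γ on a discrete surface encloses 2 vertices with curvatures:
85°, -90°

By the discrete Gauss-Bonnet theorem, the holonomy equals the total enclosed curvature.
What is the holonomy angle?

Holonomy = total enclosed curvature = 85° + (-90°) = -5°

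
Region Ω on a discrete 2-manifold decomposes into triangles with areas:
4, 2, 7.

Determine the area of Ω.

4 + 2 + 7 = 13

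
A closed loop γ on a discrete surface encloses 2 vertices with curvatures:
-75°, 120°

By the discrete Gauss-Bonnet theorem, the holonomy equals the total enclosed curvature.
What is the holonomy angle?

Holonomy = total enclosed curvature = (-75°) + 120° = 45°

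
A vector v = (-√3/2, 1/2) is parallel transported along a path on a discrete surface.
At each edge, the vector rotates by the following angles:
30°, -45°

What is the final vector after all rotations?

Total rotation: 30° + (-45°) = -15°. Final vector: (-0.7071, 0.7071)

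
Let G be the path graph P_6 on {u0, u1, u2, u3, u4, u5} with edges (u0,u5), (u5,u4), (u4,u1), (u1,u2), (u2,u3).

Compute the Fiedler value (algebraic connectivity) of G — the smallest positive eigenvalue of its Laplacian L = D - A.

The path graph P_n has Laplacian eigenvalues λ_k = 2 − 2cos(kπ/n), k = 0, 1, …, n−1. Here n = 6:
k=0: 2 − 2cos(0) = 0.0; k=1: 2 − 2cos(π/6) = 0.2679; k=2: 2 − 2cos(π/3) = 1.0; k=3: 2 − 2cos(π/2) = 2.0; k=4: 2 − 2cos(2π/3) = 3.0; k=5: 2 − 2cos(5π/6) = 3.7321.
Laplacian eigenvalues: [0.0, 0.2679, 1.0, 2.0, 3.0, 3.7321]. Algebraic connectivity (smallest non-zero eigenvalue) = 0.2679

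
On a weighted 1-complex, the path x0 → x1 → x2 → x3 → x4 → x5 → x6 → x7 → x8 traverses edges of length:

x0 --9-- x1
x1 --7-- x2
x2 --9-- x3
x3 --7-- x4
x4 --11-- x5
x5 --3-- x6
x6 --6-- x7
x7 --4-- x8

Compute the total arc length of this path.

Arc length = 9 + 7 + 9 + 7 + 11 + 3 + 6 + 4 = 56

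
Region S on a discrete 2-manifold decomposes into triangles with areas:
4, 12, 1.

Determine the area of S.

4 + 12 + 1 = 17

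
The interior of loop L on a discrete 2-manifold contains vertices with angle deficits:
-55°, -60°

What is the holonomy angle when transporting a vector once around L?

Holonomy = total enclosed curvature = (-55°) + (-60°) = -115°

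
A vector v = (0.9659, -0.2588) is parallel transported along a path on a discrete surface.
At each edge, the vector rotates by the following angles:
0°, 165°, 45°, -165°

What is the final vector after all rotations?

Total rotation: 0° + 165° + 45° + (-165°) = 45°. Final vector: (0.8660, 0.5000)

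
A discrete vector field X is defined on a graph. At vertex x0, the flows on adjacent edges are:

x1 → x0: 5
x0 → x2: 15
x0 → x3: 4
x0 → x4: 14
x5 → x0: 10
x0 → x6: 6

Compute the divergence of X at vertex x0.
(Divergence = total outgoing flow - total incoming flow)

Divergence = sum of outgoing flows = (-5) + 15 + 4 + 14 + (-10) + 6 = 24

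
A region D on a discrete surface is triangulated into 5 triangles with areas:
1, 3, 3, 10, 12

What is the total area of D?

1 + 3 + 3 + 10 + 12 = 29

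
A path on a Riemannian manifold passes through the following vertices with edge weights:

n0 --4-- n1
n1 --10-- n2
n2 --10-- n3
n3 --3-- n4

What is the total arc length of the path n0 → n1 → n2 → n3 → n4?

Arc length = 4 + 10 + 10 + 3 = 27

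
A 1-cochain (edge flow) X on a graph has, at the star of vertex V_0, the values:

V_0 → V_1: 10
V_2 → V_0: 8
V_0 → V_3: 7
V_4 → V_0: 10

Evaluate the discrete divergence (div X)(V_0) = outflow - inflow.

Divergence = sum of outgoing flows = 10 + (-8) + 7 + (-10) = -1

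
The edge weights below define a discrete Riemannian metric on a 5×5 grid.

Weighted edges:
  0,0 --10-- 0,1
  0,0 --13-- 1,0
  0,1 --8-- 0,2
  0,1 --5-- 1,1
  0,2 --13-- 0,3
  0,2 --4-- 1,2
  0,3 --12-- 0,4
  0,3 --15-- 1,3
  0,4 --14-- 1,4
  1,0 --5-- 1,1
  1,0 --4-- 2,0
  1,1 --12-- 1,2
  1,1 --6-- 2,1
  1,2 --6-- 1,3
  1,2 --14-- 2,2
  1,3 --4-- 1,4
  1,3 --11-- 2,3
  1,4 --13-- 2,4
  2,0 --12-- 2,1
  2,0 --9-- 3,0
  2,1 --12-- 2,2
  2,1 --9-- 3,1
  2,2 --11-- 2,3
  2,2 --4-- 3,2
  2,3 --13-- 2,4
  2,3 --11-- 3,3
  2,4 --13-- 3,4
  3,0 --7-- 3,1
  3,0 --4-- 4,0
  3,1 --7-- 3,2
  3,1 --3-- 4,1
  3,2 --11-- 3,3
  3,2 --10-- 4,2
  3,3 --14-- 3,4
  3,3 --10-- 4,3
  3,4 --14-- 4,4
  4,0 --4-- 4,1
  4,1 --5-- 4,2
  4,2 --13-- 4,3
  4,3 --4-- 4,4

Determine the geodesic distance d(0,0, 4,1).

Shortest path: 0,0 → 0,1 → 1,1 → 2,1 → 3,1 → 4,1, total weight = 33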